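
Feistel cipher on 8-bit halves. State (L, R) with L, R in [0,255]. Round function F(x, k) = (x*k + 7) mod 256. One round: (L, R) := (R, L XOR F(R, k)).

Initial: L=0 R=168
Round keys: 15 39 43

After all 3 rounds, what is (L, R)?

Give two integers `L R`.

Round 1 (k=15): L=168 R=223
Round 2 (k=39): L=223 R=168
Round 3 (k=43): L=168 R=224

Answer: 168 224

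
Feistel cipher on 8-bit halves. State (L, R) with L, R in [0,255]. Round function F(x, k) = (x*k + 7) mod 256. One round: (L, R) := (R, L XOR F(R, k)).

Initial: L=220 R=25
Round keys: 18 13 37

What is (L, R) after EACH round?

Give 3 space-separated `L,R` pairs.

Round 1 (k=18): L=25 R=21
Round 2 (k=13): L=21 R=1
Round 3 (k=37): L=1 R=57

Answer: 25,21 21,1 1,57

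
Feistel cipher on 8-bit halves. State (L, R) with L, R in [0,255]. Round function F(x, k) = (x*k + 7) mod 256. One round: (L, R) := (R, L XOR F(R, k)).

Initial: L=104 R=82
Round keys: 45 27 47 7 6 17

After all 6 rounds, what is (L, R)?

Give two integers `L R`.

Answer: 139 155

Derivation:
Round 1 (k=45): L=82 R=25
Round 2 (k=27): L=25 R=248
Round 3 (k=47): L=248 R=150
Round 4 (k=7): L=150 R=217
Round 5 (k=6): L=217 R=139
Round 6 (k=17): L=139 R=155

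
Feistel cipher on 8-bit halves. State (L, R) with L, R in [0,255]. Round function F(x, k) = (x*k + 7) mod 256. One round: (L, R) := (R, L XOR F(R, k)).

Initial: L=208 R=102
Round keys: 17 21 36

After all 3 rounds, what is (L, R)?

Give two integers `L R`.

Answer: 14 226

Derivation:
Round 1 (k=17): L=102 R=29
Round 2 (k=21): L=29 R=14
Round 3 (k=36): L=14 R=226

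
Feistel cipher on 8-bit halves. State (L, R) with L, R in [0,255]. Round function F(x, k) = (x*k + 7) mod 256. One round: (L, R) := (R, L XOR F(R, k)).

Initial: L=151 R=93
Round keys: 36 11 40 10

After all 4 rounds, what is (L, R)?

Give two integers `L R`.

Round 1 (k=36): L=93 R=140
Round 2 (k=11): L=140 R=86
Round 3 (k=40): L=86 R=251
Round 4 (k=10): L=251 R=131

Answer: 251 131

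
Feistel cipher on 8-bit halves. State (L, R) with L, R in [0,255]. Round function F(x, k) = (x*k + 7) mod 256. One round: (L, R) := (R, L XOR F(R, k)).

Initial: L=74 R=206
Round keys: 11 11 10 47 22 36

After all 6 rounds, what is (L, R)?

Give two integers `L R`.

Round 1 (k=11): L=206 R=171
Round 2 (k=11): L=171 R=174
Round 3 (k=10): L=174 R=120
Round 4 (k=47): L=120 R=161
Round 5 (k=22): L=161 R=165
Round 6 (k=36): L=165 R=154

Answer: 165 154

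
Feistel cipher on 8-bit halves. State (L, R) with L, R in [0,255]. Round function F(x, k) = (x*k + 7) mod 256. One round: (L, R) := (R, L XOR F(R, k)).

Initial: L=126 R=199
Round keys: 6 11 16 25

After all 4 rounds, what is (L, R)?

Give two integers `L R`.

Round 1 (k=6): L=199 R=207
Round 2 (k=11): L=207 R=43
Round 3 (k=16): L=43 R=120
Round 4 (k=25): L=120 R=148

Answer: 120 148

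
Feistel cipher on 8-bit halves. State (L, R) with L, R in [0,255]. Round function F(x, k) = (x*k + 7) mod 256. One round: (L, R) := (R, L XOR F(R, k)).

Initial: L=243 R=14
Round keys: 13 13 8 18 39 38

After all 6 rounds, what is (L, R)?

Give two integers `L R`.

Round 1 (k=13): L=14 R=78
Round 2 (k=13): L=78 R=243
Round 3 (k=8): L=243 R=209
Round 4 (k=18): L=209 R=74
Round 5 (k=39): L=74 R=156
Round 6 (k=38): L=156 R=101

Answer: 156 101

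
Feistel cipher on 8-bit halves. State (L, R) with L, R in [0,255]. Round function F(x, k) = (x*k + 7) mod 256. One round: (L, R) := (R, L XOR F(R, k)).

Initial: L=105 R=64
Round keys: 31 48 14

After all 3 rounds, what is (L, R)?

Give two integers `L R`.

Answer: 231 7

Derivation:
Round 1 (k=31): L=64 R=174
Round 2 (k=48): L=174 R=231
Round 3 (k=14): L=231 R=7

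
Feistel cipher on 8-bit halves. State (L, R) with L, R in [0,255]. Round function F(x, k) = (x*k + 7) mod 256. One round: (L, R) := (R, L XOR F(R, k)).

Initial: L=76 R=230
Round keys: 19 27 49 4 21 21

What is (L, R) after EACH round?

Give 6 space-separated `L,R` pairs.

Round 1 (k=19): L=230 R=85
Round 2 (k=27): L=85 R=24
Round 3 (k=49): L=24 R=202
Round 4 (k=4): L=202 R=55
Round 5 (k=21): L=55 R=64
Round 6 (k=21): L=64 R=112

Answer: 230,85 85,24 24,202 202,55 55,64 64,112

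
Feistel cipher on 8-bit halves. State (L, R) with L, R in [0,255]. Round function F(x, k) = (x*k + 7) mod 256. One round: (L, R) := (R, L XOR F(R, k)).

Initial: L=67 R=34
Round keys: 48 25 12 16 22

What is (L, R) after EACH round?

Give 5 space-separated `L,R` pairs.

Round 1 (k=48): L=34 R=36
Round 2 (k=25): L=36 R=169
Round 3 (k=12): L=169 R=215
Round 4 (k=16): L=215 R=222
Round 5 (k=22): L=222 R=204

Answer: 34,36 36,169 169,215 215,222 222,204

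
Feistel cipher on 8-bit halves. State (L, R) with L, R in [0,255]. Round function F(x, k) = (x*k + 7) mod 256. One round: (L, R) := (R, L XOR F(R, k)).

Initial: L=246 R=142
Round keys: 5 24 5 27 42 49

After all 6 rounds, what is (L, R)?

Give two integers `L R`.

Round 1 (k=5): L=142 R=59
Round 2 (k=24): L=59 R=1
Round 3 (k=5): L=1 R=55
Round 4 (k=27): L=55 R=213
Round 5 (k=42): L=213 R=206
Round 6 (k=49): L=206 R=160

Answer: 206 160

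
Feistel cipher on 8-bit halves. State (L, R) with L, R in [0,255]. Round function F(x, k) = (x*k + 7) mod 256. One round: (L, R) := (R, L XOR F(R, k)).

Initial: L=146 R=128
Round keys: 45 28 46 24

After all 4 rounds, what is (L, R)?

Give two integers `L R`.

Answer: 228 180

Derivation:
Round 1 (k=45): L=128 R=21
Round 2 (k=28): L=21 R=211
Round 3 (k=46): L=211 R=228
Round 4 (k=24): L=228 R=180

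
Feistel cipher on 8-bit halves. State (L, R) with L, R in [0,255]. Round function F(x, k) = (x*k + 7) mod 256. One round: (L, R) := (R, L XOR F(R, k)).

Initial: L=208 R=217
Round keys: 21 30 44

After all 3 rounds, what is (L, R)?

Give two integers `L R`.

Answer: 166 139

Derivation:
Round 1 (k=21): L=217 R=4
Round 2 (k=30): L=4 R=166
Round 3 (k=44): L=166 R=139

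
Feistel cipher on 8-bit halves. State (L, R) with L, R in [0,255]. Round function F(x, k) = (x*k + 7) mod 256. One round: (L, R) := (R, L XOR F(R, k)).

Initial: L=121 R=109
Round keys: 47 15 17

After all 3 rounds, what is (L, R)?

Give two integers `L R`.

Round 1 (k=47): L=109 R=115
Round 2 (k=15): L=115 R=169
Round 3 (k=17): L=169 R=51

Answer: 169 51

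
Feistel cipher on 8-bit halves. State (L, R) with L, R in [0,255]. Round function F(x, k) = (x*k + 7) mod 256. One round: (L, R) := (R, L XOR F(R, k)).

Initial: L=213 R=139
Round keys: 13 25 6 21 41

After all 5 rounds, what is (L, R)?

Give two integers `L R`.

Answer: 36 149

Derivation:
Round 1 (k=13): L=139 R=195
Round 2 (k=25): L=195 R=153
Round 3 (k=6): L=153 R=94
Round 4 (k=21): L=94 R=36
Round 5 (k=41): L=36 R=149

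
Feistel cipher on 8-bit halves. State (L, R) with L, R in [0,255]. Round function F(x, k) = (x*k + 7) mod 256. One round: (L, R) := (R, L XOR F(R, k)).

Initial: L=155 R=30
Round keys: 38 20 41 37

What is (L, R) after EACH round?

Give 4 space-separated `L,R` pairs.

Round 1 (k=38): L=30 R=224
Round 2 (k=20): L=224 R=153
Round 3 (k=41): L=153 R=104
Round 4 (k=37): L=104 R=150

Answer: 30,224 224,153 153,104 104,150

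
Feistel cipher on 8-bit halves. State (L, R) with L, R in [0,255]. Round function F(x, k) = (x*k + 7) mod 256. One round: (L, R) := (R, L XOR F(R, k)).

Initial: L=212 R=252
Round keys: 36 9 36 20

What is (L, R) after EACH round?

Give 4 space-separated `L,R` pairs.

Answer: 252,163 163,62 62,28 28,9

Derivation:
Round 1 (k=36): L=252 R=163
Round 2 (k=9): L=163 R=62
Round 3 (k=36): L=62 R=28
Round 4 (k=20): L=28 R=9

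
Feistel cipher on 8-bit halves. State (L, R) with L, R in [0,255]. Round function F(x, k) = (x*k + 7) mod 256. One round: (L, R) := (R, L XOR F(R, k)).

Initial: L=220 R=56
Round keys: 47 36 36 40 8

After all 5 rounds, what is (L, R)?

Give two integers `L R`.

Round 1 (k=47): L=56 R=147
Round 2 (k=36): L=147 R=139
Round 3 (k=36): L=139 R=0
Round 4 (k=40): L=0 R=140
Round 5 (k=8): L=140 R=103

Answer: 140 103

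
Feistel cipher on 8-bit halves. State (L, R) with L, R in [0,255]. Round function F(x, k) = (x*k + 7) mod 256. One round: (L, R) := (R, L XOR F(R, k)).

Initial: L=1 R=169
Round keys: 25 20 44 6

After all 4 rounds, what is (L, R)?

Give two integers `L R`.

Answer: 150 153

Derivation:
Round 1 (k=25): L=169 R=137
Round 2 (k=20): L=137 R=18
Round 3 (k=44): L=18 R=150
Round 4 (k=6): L=150 R=153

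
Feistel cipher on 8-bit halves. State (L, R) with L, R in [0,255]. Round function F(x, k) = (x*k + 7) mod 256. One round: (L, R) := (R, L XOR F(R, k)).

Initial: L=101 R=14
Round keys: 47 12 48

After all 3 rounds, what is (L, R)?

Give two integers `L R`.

Answer: 217 75

Derivation:
Round 1 (k=47): L=14 R=252
Round 2 (k=12): L=252 R=217
Round 3 (k=48): L=217 R=75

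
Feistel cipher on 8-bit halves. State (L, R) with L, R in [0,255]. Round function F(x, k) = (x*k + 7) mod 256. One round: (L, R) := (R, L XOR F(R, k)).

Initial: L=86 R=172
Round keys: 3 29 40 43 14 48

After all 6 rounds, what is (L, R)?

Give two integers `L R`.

Round 1 (k=3): L=172 R=93
Round 2 (k=29): L=93 R=60
Round 3 (k=40): L=60 R=58
Round 4 (k=43): L=58 R=249
Round 5 (k=14): L=249 R=159
Round 6 (k=48): L=159 R=46

Answer: 159 46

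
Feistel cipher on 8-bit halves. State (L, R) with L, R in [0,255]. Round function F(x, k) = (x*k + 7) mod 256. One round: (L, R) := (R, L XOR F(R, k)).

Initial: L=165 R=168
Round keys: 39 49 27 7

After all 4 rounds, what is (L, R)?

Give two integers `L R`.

Round 1 (k=39): L=168 R=58
Round 2 (k=49): L=58 R=137
Round 3 (k=27): L=137 R=64
Round 4 (k=7): L=64 R=78

Answer: 64 78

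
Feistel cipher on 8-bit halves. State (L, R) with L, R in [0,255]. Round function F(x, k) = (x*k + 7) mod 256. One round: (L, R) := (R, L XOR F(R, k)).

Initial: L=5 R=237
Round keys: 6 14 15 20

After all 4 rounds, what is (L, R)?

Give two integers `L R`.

Answer: 13 1

Derivation:
Round 1 (k=6): L=237 R=144
Round 2 (k=14): L=144 R=10
Round 3 (k=15): L=10 R=13
Round 4 (k=20): L=13 R=1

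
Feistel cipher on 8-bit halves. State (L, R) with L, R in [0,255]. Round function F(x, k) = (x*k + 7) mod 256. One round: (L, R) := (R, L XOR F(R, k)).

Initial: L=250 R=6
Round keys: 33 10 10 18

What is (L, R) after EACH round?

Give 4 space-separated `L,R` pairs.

Round 1 (k=33): L=6 R=55
Round 2 (k=10): L=55 R=43
Round 3 (k=10): L=43 R=130
Round 4 (k=18): L=130 R=0

Answer: 6,55 55,43 43,130 130,0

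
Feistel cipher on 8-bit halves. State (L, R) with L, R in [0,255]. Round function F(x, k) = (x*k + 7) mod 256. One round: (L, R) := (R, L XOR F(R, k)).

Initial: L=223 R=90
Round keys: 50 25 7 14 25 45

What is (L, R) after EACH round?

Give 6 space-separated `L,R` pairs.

Answer: 90,68 68,241 241,218 218,2 2,227 227,236

Derivation:
Round 1 (k=50): L=90 R=68
Round 2 (k=25): L=68 R=241
Round 3 (k=7): L=241 R=218
Round 4 (k=14): L=218 R=2
Round 5 (k=25): L=2 R=227
Round 6 (k=45): L=227 R=236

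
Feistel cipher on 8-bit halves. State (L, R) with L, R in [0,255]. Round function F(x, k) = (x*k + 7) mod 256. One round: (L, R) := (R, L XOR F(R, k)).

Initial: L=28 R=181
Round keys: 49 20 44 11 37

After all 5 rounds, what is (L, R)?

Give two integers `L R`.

Answer: 126 18

Derivation:
Round 1 (k=49): L=181 R=176
Round 2 (k=20): L=176 R=114
Round 3 (k=44): L=114 R=47
Round 4 (k=11): L=47 R=126
Round 5 (k=37): L=126 R=18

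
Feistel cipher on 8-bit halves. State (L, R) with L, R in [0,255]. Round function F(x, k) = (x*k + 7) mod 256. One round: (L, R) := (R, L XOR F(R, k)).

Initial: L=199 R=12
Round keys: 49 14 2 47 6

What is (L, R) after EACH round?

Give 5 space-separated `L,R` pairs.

Answer: 12,148 148,19 19,185 185,237 237,44

Derivation:
Round 1 (k=49): L=12 R=148
Round 2 (k=14): L=148 R=19
Round 3 (k=2): L=19 R=185
Round 4 (k=47): L=185 R=237
Round 5 (k=6): L=237 R=44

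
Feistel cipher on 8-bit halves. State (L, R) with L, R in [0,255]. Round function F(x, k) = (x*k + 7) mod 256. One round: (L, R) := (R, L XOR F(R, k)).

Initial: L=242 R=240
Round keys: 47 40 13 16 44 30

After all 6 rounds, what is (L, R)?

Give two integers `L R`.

Round 1 (k=47): L=240 R=229
Round 2 (k=40): L=229 R=63
Round 3 (k=13): L=63 R=223
Round 4 (k=16): L=223 R=200
Round 5 (k=44): L=200 R=184
Round 6 (k=30): L=184 R=95

Answer: 184 95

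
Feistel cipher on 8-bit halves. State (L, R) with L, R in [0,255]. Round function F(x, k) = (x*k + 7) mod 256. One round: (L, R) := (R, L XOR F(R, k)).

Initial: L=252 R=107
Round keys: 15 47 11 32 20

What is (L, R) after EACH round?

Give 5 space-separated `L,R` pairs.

Answer: 107,176 176,60 60,43 43,91 91,8

Derivation:
Round 1 (k=15): L=107 R=176
Round 2 (k=47): L=176 R=60
Round 3 (k=11): L=60 R=43
Round 4 (k=32): L=43 R=91
Round 5 (k=20): L=91 R=8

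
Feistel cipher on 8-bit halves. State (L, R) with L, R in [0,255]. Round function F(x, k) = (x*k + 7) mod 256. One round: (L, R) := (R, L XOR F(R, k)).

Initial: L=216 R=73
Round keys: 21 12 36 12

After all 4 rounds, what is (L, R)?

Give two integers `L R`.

Round 1 (k=21): L=73 R=220
Round 2 (k=12): L=220 R=30
Round 3 (k=36): L=30 R=227
Round 4 (k=12): L=227 R=181

Answer: 227 181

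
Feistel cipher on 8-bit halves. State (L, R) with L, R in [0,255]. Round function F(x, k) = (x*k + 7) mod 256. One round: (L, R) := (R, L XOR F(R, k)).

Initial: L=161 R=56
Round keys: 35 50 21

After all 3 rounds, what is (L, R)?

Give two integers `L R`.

Answer: 251 144

Derivation:
Round 1 (k=35): L=56 R=14
Round 2 (k=50): L=14 R=251
Round 3 (k=21): L=251 R=144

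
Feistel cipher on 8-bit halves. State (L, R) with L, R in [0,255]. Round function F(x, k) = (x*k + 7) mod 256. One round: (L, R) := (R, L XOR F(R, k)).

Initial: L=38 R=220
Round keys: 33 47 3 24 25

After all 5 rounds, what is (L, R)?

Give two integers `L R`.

Round 1 (k=33): L=220 R=69
Round 2 (k=47): L=69 R=110
Round 3 (k=3): L=110 R=20
Round 4 (k=24): L=20 R=137
Round 5 (k=25): L=137 R=124

Answer: 137 124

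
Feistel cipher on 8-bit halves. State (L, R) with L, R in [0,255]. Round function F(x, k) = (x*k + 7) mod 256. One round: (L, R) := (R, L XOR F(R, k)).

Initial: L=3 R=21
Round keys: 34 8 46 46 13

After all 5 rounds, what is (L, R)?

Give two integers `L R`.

Round 1 (k=34): L=21 R=210
Round 2 (k=8): L=210 R=130
Round 3 (k=46): L=130 R=177
Round 4 (k=46): L=177 R=87
Round 5 (k=13): L=87 R=195

Answer: 87 195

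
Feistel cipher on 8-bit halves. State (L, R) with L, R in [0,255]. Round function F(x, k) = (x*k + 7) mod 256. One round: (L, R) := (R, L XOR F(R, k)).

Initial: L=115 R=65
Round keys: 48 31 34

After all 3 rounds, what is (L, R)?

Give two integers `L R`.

Answer: 2 15

Derivation:
Round 1 (k=48): L=65 R=68
Round 2 (k=31): L=68 R=2
Round 3 (k=34): L=2 R=15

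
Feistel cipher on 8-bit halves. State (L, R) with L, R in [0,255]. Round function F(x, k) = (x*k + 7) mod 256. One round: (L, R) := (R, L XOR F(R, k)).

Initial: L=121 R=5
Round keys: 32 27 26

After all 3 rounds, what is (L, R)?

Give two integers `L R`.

Round 1 (k=32): L=5 R=222
Round 2 (k=27): L=222 R=116
Round 3 (k=26): L=116 R=17

Answer: 116 17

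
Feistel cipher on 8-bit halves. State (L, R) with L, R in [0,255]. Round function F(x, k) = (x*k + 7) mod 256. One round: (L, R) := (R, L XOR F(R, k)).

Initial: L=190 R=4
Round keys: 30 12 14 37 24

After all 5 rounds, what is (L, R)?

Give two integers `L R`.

Answer: 184 207

Derivation:
Round 1 (k=30): L=4 R=193
Round 2 (k=12): L=193 R=23
Round 3 (k=14): L=23 R=136
Round 4 (k=37): L=136 R=184
Round 5 (k=24): L=184 R=207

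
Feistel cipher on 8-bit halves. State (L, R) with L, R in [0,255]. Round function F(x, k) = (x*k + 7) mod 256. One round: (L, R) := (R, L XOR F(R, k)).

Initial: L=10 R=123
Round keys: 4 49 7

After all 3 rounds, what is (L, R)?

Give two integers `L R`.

Round 1 (k=4): L=123 R=249
Round 2 (k=49): L=249 R=203
Round 3 (k=7): L=203 R=109

Answer: 203 109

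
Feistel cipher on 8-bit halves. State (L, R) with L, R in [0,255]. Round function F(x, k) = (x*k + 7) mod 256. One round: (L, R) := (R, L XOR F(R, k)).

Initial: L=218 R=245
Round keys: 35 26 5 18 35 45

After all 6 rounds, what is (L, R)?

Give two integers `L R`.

Answer: 205 219

Derivation:
Round 1 (k=35): L=245 R=92
Round 2 (k=26): L=92 R=170
Round 3 (k=5): L=170 R=5
Round 4 (k=18): L=5 R=203
Round 5 (k=35): L=203 R=205
Round 6 (k=45): L=205 R=219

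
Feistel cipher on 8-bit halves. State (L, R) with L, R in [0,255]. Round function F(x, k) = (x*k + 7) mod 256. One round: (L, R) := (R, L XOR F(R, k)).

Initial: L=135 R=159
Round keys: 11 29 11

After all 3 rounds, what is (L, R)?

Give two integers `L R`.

Answer: 201 241

Derivation:
Round 1 (k=11): L=159 R=91
Round 2 (k=29): L=91 R=201
Round 3 (k=11): L=201 R=241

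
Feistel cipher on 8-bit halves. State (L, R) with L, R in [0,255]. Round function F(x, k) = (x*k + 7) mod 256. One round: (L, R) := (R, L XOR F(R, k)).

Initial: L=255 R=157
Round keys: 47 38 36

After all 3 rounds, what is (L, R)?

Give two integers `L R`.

Answer: 24 66

Derivation:
Round 1 (k=47): L=157 R=37
Round 2 (k=38): L=37 R=24
Round 3 (k=36): L=24 R=66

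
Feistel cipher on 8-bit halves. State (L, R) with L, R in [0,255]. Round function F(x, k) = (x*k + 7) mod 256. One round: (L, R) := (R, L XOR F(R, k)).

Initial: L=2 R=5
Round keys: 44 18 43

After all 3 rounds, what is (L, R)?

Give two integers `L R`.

Answer: 220 26

Derivation:
Round 1 (k=44): L=5 R=225
Round 2 (k=18): L=225 R=220
Round 3 (k=43): L=220 R=26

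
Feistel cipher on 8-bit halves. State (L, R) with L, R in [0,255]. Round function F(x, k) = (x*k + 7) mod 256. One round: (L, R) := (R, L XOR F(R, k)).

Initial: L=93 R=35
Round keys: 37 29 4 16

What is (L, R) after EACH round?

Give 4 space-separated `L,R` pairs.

Answer: 35,75 75,165 165,208 208,162

Derivation:
Round 1 (k=37): L=35 R=75
Round 2 (k=29): L=75 R=165
Round 3 (k=4): L=165 R=208
Round 4 (k=16): L=208 R=162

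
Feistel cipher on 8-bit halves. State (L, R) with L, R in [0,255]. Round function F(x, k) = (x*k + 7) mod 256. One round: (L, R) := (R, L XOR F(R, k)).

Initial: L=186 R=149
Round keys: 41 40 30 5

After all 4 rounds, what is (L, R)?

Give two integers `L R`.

Round 1 (k=41): L=149 R=94
Round 2 (k=40): L=94 R=34
Round 3 (k=30): L=34 R=93
Round 4 (k=5): L=93 R=250

Answer: 93 250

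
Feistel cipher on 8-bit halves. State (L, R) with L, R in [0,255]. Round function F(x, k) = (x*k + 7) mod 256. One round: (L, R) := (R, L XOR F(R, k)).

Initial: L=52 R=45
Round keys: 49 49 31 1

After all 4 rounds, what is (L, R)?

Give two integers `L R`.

Answer: 29 158

Derivation:
Round 1 (k=49): L=45 R=144
Round 2 (k=49): L=144 R=186
Round 3 (k=31): L=186 R=29
Round 4 (k=1): L=29 R=158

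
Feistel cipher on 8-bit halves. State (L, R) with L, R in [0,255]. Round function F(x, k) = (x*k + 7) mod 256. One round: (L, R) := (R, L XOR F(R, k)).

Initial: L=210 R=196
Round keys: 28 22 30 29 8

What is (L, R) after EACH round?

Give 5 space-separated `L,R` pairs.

Answer: 196,165 165,241 241,224 224,150 150,87

Derivation:
Round 1 (k=28): L=196 R=165
Round 2 (k=22): L=165 R=241
Round 3 (k=30): L=241 R=224
Round 4 (k=29): L=224 R=150
Round 5 (k=8): L=150 R=87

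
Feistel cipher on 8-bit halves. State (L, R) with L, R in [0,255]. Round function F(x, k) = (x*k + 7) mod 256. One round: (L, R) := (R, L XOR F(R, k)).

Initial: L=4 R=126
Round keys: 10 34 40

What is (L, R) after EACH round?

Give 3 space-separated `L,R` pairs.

Round 1 (k=10): L=126 R=247
Round 2 (k=34): L=247 R=171
Round 3 (k=40): L=171 R=72

Answer: 126,247 247,171 171,72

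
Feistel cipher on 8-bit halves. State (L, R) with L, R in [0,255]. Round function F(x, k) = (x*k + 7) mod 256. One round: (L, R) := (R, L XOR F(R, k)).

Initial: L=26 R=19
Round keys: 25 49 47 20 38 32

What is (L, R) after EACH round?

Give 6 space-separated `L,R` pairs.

Answer: 19,248 248,108 108,35 35,175 175,34 34,232

Derivation:
Round 1 (k=25): L=19 R=248
Round 2 (k=49): L=248 R=108
Round 3 (k=47): L=108 R=35
Round 4 (k=20): L=35 R=175
Round 5 (k=38): L=175 R=34
Round 6 (k=32): L=34 R=232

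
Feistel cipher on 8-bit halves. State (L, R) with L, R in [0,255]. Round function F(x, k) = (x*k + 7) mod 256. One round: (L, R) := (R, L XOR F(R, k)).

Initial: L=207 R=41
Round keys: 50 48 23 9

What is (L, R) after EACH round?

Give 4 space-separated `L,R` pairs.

Round 1 (k=50): L=41 R=198
Round 2 (k=48): L=198 R=14
Round 3 (k=23): L=14 R=143
Round 4 (k=9): L=143 R=0

Answer: 41,198 198,14 14,143 143,0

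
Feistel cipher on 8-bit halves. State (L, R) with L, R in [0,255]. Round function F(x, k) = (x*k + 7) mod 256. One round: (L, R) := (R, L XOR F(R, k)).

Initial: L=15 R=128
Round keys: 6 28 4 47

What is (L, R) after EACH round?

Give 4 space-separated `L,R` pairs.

Round 1 (k=6): L=128 R=8
Round 2 (k=28): L=8 R=103
Round 3 (k=4): L=103 R=171
Round 4 (k=47): L=171 R=11

Answer: 128,8 8,103 103,171 171,11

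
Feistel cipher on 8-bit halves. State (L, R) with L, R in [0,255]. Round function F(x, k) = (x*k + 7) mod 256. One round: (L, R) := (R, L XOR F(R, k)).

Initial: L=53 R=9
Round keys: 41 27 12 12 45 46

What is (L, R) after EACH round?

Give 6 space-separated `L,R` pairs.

Round 1 (k=41): L=9 R=77
Round 2 (k=27): L=77 R=47
Round 3 (k=12): L=47 R=118
Round 4 (k=12): L=118 R=160
Round 5 (k=45): L=160 R=81
Round 6 (k=46): L=81 R=53

Answer: 9,77 77,47 47,118 118,160 160,81 81,53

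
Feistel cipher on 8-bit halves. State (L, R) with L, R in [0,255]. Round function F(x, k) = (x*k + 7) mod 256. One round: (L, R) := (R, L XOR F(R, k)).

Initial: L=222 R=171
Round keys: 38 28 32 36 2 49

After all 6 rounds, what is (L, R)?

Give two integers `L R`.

Round 1 (k=38): L=171 R=183
Round 2 (k=28): L=183 R=160
Round 3 (k=32): L=160 R=176
Round 4 (k=36): L=176 R=103
Round 5 (k=2): L=103 R=101
Round 6 (k=49): L=101 R=59

Answer: 101 59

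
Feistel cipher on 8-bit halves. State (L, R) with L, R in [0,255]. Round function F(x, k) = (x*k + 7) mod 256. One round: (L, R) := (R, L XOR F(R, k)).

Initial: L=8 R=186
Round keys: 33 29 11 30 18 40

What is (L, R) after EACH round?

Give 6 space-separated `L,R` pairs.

Round 1 (k=33): L=186 R=9
Round 2 (k=29): L=9 R=182
Round 3 (k=11): L=182 R=208
Round 4 (k=30): L=208 R=209
Round 5 (k=18): L=209 R=105
Round 6 (k=40): L=105 R=190

Answer: 186,9 9,182 182,208 208,209 209,105 105,190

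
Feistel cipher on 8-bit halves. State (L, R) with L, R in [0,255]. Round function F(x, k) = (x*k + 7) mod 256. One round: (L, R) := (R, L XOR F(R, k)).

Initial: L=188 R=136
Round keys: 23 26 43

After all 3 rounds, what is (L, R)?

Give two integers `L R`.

Round 1 (k=23): L=136 R=131
Round 2 (k=26): L=131 R=221
Round 3 (k=43): L=221 R=165

Answer: 221 165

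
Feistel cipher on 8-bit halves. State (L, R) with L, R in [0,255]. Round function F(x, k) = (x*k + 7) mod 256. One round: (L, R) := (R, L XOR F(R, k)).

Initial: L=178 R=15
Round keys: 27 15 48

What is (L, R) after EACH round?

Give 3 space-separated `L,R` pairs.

Answer: 15,46 46,182 182,9

Derivation:
Round 1 (k=27): L=15 R=46
Round 2 (k=15): L=46 R=182
Round 3 (k=48): L=182 R=9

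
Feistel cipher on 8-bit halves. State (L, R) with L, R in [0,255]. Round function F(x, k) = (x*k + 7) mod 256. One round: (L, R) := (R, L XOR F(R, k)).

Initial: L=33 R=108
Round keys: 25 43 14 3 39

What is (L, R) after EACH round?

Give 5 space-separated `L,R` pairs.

Round 1 (k=25): L=108 R=178
Round 2 (k=43): L=178 R=129
Round 3 (k=14): L=129 R=167
Round 4 (k=3): L=167 R=125
Round 5 (k=39): L=125 R=181

Answer: 108,178 178,129 129,167 167,125 125,181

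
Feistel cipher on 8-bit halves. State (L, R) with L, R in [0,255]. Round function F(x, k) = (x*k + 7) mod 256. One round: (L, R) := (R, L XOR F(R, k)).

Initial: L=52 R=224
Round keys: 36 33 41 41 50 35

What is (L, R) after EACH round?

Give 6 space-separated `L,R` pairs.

Round 1 (k=36): L=224 R=179
Round 2 (k=33): L=179 R=250
Round 3 (k=41): L=250 R=162
Round 4 (k=41): L=162 R=3
Round 5 (k=50): L=3 R=63
Round 6 (k=35): L=63 R=167

Answer: 224,179 179,250 250,162 162,3 3,63 63,167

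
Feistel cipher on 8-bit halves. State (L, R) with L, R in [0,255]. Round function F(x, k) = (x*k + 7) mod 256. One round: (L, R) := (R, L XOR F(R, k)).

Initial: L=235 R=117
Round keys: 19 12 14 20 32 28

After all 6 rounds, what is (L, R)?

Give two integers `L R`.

Round 1 (k=19): L=117 R=93
Round 2 (k=12): L=93 R=22
Round 3 (k=14): L=22 R=102
Round 4 (k=20): L=102 R=233
Round 5 (k=32): L=233 R=65
Round 6 (k=28): L=65 R=202

Answer: 65 202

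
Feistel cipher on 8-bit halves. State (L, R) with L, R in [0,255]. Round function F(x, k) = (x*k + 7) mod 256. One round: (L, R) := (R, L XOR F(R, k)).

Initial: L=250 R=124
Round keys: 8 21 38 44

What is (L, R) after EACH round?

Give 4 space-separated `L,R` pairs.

Round 1 (k=8): L=124 R=29
Round 2 (k=21): L=29 R=20
Round 3 (k=38): L=20 R=226
Round 4 (k=44): L=226 R=203

Answer: 124,29 29,20 20,226 226,203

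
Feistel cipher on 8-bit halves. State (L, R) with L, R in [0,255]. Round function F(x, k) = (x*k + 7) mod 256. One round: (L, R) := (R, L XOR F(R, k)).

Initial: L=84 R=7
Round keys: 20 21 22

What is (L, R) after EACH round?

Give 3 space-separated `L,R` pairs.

Answer: 7,199 199,93 93,194

Derivation:
Round 1 (k=20): L=7 R=199
Round 2 (k=21): L=199 R=93
Round 3 (k=22): L=93 R=194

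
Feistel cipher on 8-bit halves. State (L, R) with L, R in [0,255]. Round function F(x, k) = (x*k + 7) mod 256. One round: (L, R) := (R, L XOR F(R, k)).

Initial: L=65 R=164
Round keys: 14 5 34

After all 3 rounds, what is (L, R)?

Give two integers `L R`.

Answer: 25 231

Derivation:
Round 1 (k=14): L=164 R=190
Round 2 (k=5): L=190 R=25
Round 3 (k=34): L=25 R=231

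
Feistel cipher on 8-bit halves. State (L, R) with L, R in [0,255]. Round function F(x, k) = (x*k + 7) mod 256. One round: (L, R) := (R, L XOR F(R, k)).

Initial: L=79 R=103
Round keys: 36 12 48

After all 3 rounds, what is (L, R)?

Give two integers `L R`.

Round 1 (k=36): L=103 R=204
Round 2 (k=12): L=204 R=240
Round 3 (k=48): L=240 R=203

Answer: 240 203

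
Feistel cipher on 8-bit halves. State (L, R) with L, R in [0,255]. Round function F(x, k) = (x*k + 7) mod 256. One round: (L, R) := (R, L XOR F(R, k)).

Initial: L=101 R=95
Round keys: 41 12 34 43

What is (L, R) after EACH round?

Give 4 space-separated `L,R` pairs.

Round 1 (k=41): L=95 R=91
Round 2 (k=12): L=91 R=20
Round 3 (k=34): L=20 R=244
Round 4 (k=43): L=244 R=23

Answer: 95,91 91,20 20,244 244,23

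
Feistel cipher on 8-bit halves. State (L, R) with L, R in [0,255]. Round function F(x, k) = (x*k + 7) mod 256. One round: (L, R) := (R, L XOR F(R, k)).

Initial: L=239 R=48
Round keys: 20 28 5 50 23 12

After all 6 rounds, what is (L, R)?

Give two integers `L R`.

Round 1 (k=20): L=48 R=40
Round 2 (k=28): L=40 R=87
Round 3 (k=5): L=87 R=146
Round 4 (k=50): L=146 R=220
Round 5 (k=23): L=220 R=89
Round 6 (k=12): L=89 R=239

Answer: 89 239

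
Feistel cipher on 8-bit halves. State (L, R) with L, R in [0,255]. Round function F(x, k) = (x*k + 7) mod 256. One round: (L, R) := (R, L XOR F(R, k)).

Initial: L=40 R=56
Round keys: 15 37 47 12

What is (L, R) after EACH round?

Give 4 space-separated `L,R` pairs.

Answer: 56,103 103,210 210,242 242,141

Derivation:
Round 1 (k=15): L=56 R=103
Round 2 (k=37): L=103 R=210
Round 3 (k=47): L=210 R=242
Round 4 (k=12): L=242 R=141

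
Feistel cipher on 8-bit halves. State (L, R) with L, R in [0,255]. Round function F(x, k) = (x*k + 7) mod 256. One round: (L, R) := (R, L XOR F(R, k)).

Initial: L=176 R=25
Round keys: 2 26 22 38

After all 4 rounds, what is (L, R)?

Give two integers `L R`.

Answer: 126 83

Derivation:
Round 1 (k=2): L=25 R=137
Round 2 (k=26): L=137 R=232
Round 3 (k=22): L=232 R=126
Round 4 (k=38): L=126 R=83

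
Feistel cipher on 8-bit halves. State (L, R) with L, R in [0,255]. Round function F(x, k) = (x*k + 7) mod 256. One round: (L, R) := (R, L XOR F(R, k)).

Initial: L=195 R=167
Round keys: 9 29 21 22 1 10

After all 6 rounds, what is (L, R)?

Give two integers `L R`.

Round 1 (k=9): L=167 R=37
Round 2 (k=29): L=37 R=159
Round 3 (k=21): L=159 R=55
Round 4 (k=22): L=55 R=94
Round 5 (k=1): L=94 R=82
Round 6 (k=10): L=82 R=101

Answer: 82 101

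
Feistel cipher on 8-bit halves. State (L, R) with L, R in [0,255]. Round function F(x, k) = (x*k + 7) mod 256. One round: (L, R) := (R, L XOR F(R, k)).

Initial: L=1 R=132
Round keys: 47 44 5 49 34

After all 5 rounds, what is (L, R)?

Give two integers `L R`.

Round 1 (k=47): L=132 R=66
Round 2 (k=44): L=66 R=219
Round 3 (k=5): L=219 R=12
Round 4 (k=49): L=12 R=136
Round 5 (k=34): L=136 R=27

Answer: 136 27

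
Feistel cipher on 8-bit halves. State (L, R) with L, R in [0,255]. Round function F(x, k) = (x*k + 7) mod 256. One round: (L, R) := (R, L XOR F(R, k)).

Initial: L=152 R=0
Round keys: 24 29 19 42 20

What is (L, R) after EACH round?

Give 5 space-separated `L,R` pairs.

Answer: 0,159 159,10 10,90 90,193 193,65

Derivation:
Round 1 (k=24): L=0 R=159
Round 2 (k=29): L=159 R=10
Round 3 (k=19): L=10 R=90
Round 4 (k=42): L=90 R=193
Round 5 (k=20): L=193 R=65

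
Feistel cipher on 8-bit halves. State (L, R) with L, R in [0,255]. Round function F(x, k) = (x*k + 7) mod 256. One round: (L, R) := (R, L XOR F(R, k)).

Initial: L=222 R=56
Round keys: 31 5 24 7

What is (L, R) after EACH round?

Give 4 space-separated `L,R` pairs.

Round 1 (k=31): L=56 R=17
Round 2 (k=5): L=17 R=100
Round 3 (k=24): L=100 R=118
Round 4 (k=7): L=118 R=37

Answer: 56,17 17,100 100,118 118,37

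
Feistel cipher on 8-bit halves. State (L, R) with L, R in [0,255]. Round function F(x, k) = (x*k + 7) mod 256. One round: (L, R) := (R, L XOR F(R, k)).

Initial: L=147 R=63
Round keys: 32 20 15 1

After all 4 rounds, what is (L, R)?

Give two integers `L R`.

Round 1 (k=32): L=63 R=116
Round 2 (k=20): L=116 R=40
Round 3 (k=15): L=40 R=43
Round 4 (k=1): L=43 R=26

Answer: 43 26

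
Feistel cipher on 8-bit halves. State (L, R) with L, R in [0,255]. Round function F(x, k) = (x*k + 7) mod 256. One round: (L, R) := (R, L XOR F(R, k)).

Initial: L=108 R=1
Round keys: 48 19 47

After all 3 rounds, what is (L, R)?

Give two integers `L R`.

Round 1 (k=48): L=1 R=91
Round 2 (k=19): L=91 R=201
Round 3 (k=47): L=201 R=181

Answer: 201 181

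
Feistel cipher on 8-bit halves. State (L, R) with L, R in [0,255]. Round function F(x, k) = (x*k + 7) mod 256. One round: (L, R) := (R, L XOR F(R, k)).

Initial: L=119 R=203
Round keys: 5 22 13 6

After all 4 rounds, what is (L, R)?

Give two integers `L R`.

Round 1 (k=5): L=203 R=137
Round 2 (k=22): L=137 R=6
Round 3 (k=13): L=6 R=220
Round 4 (k=6): L=220 R=41

Answer: 220 41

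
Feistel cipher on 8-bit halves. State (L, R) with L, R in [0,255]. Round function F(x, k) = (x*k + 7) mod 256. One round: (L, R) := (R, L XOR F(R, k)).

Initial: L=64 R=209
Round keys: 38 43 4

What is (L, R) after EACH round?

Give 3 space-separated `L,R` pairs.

Answer: 209,77 77,39 39,238

Derivation:
Round 1 (k=38): L=209 R=77
Round 2 (k=43): L=77 R=39
Round 3 (k=4): L=39 R=238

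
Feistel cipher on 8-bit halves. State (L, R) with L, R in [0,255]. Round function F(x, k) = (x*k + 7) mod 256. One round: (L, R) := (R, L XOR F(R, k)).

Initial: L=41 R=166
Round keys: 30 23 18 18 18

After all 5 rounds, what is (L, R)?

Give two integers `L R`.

Round 1 (k=30): L=166 R=82
Round 2 (k=23): L=82 R=195
Round 3 (k=18): L=195 R=239
Round 4 (k=18): L=239 R=22
Round 5 (k=18): L=22 R=124

Answer: 22 124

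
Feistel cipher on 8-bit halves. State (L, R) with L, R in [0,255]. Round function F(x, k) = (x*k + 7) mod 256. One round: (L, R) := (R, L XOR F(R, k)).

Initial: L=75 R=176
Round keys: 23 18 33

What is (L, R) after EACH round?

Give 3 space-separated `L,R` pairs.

Answer: 176,156 156,79 79,170

Derivation:
Round 1 (k=23): L=176 R=156
Round 2 (k=18): L=156 R=79
Round 3 (k=33): L=79 R=170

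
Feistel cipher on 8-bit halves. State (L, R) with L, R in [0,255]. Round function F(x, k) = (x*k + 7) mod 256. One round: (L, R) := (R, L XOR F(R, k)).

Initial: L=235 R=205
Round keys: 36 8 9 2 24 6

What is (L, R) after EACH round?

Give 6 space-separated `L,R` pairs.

Round 1 (k=36): L=205 R=48
Round 2 (k=8): L=48 R=74
Round 3 (k=9): L=74 R=145
Round 4 (k=2): L=145 R=99
Round 5 (k=24): L=99 R=222
Round 6 (k=6): L=222 R=88

Answer: 205,48 48,74 74,145 145,99 99,222 222,88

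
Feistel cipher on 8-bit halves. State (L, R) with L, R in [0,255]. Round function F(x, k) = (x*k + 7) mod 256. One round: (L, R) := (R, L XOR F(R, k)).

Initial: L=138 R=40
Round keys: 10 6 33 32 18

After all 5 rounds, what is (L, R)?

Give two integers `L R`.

Answer: 186 66

Derivation:
Round 1 (k=10): L=40 R=29
Round 2 (k=6): L=29 R=157
Round 3 (k=33): L=157 R=89
Round 4 (k=32): L=89 R=186
Round 5 (k=18): L=186 R=66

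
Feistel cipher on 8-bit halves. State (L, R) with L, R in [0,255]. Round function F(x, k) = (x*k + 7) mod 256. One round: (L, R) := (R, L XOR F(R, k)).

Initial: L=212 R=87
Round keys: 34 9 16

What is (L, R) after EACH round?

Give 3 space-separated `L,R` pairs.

Round 1 (k=34): L=87 R=65
Round 2 (k=9): L=65 R=7
Round 3 (k=16): L=7 R=54

Answer: 87,65 65,7 7,54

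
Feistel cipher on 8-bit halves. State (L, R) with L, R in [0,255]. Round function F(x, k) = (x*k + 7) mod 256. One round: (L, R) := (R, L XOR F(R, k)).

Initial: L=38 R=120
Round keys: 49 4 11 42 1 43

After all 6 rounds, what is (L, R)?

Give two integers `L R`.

Answer: 40 157

Derivation:
Round 1 (k=49): L=120 R=217
Round 2 (k=4): L=217 R=19
Round 3 (k=11): L=19 R=1
Round 4 (k=42): L=1 R=34
Round 5 (k=1): L=34 R=40
Round 6 (k=43): L=40 R=157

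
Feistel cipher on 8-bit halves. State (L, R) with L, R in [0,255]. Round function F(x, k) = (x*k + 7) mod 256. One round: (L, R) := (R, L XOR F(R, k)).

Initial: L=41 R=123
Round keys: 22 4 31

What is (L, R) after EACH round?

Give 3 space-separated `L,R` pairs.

Answer: 123,176 176,188 188,123

Derivation:
Round 1 (k=22): L=123 R=176
Round 2 (k=4): L=176 R=188
Round 3 (k=31): L=188 R=123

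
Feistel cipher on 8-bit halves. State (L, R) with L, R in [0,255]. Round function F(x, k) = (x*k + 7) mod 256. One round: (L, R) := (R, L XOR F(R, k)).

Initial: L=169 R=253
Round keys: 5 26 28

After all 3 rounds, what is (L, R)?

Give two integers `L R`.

Answer: 188 198

Derivation:
Round 1 (k=5): L=253 R=81
Round 2 (k=26): L=81 R=188
Round 3 (k=28): L=188 R=198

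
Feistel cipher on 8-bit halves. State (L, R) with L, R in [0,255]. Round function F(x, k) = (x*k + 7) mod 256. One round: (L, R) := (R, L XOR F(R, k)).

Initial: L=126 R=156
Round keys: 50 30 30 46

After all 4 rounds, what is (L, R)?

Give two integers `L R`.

Round 1 (k=50): L=156 R=1
Round 2 (k=30): L=1 R=185
Round 3 (k=30): L=185 R=180
Round 4 (k=46): L=180 R=230

Answer: 180 230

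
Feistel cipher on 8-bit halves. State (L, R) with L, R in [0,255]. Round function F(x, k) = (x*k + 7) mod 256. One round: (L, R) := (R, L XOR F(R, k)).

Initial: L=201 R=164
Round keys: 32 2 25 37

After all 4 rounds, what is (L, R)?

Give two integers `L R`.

Answer: 248 216

Derivation:
Round 1 (k=32): L=164 R=78
Round 2 (k=2): L=78 R=7
Round 3 (k=25): L=7 R=248
Round 4 (k=37): L=248 R=216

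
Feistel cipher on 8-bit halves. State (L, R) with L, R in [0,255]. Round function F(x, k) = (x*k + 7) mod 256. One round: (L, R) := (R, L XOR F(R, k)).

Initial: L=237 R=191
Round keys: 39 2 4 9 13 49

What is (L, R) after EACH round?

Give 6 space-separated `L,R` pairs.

Round 1 (k=39): L=191 R=205
Round 2 (k=2): L=205 R=30
Round 3 (k=4): L=30 R=178
Round 4 (k=9): L=178 R=87
Round 5 (k=13): L=87 R=192
Round 6 (k=49): L=192 R=144

Answer: 191,205 205,30 30,178 178,87 87,192 192,144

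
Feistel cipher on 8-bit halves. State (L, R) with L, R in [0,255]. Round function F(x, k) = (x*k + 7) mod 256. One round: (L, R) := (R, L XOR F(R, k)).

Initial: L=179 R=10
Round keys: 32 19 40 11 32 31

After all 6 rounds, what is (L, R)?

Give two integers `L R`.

Answer: 188 82

Derivation:
Round 1 (k=32): L=10 R=244
Round 2 (k=19): L=244 R=41
Round 3 (k=40): L=41 R=155
Round 4 (k=11): L=155 R=153
Round 5 (k=32): L=153 R=188
Round 6 (k=31): L=188 R=82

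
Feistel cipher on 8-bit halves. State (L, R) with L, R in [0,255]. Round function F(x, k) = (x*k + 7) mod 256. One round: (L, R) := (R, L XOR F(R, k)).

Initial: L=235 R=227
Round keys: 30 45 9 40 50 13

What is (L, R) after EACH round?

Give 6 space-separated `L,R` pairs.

Answer: 227,74 74,234 234,11 11,85 85,170 170,252

Derivation:
Round 1 (k=30): L=227 R=74
Round 2 (k=45): L=74 R=234
Round 3 (k=9): L=234 R=11
Round 4 (k=40): L=11 R=85
Round 5 (k=50): L=85 R=170
Round 6 (k=13): L=170 R=252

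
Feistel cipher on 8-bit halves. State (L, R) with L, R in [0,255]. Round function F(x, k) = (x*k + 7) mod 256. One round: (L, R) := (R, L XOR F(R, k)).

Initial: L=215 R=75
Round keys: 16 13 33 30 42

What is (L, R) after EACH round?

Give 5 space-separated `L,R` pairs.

Answer: 75,96 96,172 172,83 83,109 109,186

Derivation:
Round 1 (k=16): L=75 R=96
Round 2 (k=13): L=96 R=172
Round 3 (k=33): L=172 R=83
Round 4 (k=30): L=83 R=109
Round 5 (k=42): L=109 R=186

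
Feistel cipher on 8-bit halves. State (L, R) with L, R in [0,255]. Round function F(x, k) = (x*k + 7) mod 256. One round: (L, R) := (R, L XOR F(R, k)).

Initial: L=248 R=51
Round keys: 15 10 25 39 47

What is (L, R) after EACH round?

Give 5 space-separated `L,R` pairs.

Round 1 (k=15): L=51 R=252
Round 2 (k=10): L=252 R=236
Round 3 (k=25): L=236 R=239
Round 4 (k=39): L=239 R=156
Round 5 (k=47): L=156 R=68

Answer: 51,252 252,236 236,239 239,156 156,68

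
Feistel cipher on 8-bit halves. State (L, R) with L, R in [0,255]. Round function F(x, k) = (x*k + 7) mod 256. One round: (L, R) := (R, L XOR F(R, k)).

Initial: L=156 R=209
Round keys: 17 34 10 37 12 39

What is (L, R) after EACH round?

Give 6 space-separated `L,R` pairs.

Round 1 (k=17): L=209 R=116
Round 2 (k=34): L=116 R=190
Round 3 (k=10): L=190 R=7
Round 4 (k=37): L=7 R=180
Round 5 (k=12): L=180 R=112
Round 6 (k=39): L=112 R=163

Answer: 209,116 116,190 190,7 7,180 180,112 112,163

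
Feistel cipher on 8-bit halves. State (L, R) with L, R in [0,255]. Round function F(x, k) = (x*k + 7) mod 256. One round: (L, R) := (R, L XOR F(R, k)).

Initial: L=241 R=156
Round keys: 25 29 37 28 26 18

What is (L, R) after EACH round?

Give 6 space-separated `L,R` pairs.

Round 1 (k=25): L=156 R=178
Round 2 (k=29): L=178 R=173
Round 3 (k=37): L=173 R=186
Round 4 (k=28): L=186 R=242
Round 5 (k=26): L=242 R=33
Round 6 (k=18): L=33 R=171

Answer: 156,178 178,173 173,186 186,242 242,33 33,171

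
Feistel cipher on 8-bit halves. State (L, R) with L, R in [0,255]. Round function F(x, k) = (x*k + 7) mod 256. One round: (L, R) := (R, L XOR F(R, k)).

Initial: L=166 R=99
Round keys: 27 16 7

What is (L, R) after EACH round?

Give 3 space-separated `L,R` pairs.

Answer: 99,222 222,132 132,125

Derivation:
Round 1 (k=27): L=99 R=222
Round 2 (k=16): L=222 R=132
Round 3 (k=7): L=132 R=125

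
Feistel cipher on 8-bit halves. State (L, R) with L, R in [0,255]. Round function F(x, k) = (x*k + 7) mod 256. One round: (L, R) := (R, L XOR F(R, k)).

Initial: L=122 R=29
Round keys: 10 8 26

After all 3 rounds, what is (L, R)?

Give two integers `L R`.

Round 1 (k=10): L=29 R=83
Round 2 (k=8): L=83 R=130
Round 3 (k=26): L=130 R=104

Answer: 130 104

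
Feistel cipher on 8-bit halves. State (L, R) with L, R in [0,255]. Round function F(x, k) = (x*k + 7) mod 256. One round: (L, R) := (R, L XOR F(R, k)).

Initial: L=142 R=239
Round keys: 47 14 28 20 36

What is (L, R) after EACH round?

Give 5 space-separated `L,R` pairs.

Round 1 (k=47): L=239 R=102
Round 2 (k=14): L=102 R=116
Round 3 (k=28): L=116 R=209
Round 4 (k=20): L=209 R=47
Round 5 (k=36): L=47 R=114

Answer: 239,102 102,116 116,209 209,47 47,114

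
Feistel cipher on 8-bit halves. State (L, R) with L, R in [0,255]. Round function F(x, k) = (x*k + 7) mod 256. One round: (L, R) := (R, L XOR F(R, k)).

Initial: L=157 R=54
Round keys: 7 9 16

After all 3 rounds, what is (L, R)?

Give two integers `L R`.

Round 1 (k=7): L=54 R=28
Round 2 (k=9): L=28 R=53
Round 3 (k=16): L=53 R=75

Answer: 53 75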